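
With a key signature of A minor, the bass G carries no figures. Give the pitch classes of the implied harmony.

An unfigured bass implies 5/3.
A third above G in this key is B.
A fifth above G in this key is D.
Together with the bass G, this spells G major in root position.

G, B, D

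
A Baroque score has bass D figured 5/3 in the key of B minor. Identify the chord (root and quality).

D major

The figures 5/3 indicate a triad in root position.
In root position the bass is the root, so the root is D.
The chord tones are D, F#, A, giving D major.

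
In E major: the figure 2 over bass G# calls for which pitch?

A

Counting 1 letter step above G# lands on A; in E major, that letter is A.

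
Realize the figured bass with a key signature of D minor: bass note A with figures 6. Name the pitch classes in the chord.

A, C, F

The written figures 6 are shorthand for 6/3: the 3 is implied.
A third above A in this key is C.
A sixth above A in this key is F.
Together with the bass A, this spells F major in first inversion.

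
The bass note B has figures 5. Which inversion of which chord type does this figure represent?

5 is shorthand for 5/3.
Intervals of 5/3 above the bass form a triad; the bass is the root, so this is root position.

triad, root position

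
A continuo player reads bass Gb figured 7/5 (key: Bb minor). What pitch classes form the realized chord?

The written figures 7/5 are shorthand for 7/5/3: the 3 is implied.
A third above Gb in this key is Bb.
A fifth above Gb in this key is Db.
A seventh above Gb in this key is F.
Together with the bass Gb, this spells Gb major seventh in root position.

Gb, Bb, Db, F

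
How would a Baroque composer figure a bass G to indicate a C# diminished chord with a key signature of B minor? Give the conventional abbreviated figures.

6/4

G is the fifth of C# diminished, so the chord is in second inversion.
A triad in second inversion is figured 6/4, conventionally abbreviated 6/4.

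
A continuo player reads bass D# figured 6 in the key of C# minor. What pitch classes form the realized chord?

The written figures 6 are shorthand for 6/3: the 3 is implied.
A third above D# in this key is F#.
A sixth above D# in this key is B.
Together with the bass D#, this spells B major in first inversion.

D#, F#, B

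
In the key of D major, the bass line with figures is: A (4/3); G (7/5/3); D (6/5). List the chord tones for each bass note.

A, C#, D, F# | G, B, D, F# | D, F#, A, B

A (6/4/3): A, C#, D, F#.
G (7/5/3): G, B, D, F#.
D (6/5/3): D, F#, A, B.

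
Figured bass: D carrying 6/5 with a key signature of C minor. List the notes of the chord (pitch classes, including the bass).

D, F, Ab, Bb

The written figures 6/5 are shorthand for 6/5/3: the 3 is implied.
A third above D in this key is F.
A fifth above D in this key is Ab.
A sixth above D in this key is Bb.
Together with the bass D, this spells Bb dominant seventh in first inversion.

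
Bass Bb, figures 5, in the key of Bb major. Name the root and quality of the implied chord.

Bb major

The figures 5 indicate a triad in root position.
In root position the bass is the root, so the root is Bb.
The chord tones are Bb, D, F, giving Bb major.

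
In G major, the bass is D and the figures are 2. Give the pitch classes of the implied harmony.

D, E, G, B

The written figures 2 are shorthand for 6/4/2: the 6/4 are implied.
A second above D in this key is E.
A fourth above D in this key is G.
A sixth above D in this key is B.
Together with the bass D, this spells E minor seventh in third inversion.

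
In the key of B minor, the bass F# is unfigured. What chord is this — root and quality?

F# minor

An unfigured bass indicates a triad in root position.
In root position the bass is the root, so the root is F#.
The chord tones are F#, A, C#, giving F# minor.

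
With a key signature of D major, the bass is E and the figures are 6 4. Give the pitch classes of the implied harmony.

E, A, C#

A fourth above E in this key is A.
A sixth above E in this key is C#.
Together with the bass E, this spells A major in second inversion.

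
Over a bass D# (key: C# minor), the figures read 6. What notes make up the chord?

The written figures 6 are shorthand for 6/3: the 3 is implied.
A third above D# in this key is F#.
A sixth above D# in this key is B.
Together with the bass D#, this spells B major in first inversion.

D#, F#, B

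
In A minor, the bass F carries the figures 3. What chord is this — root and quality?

F major

The figures 3 indicate a triad in root position.
In root position the bass is the root, so the root is F.
The chord tones are F, A, C, giving F major.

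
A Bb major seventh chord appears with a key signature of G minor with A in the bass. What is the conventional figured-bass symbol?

4/2

A is the seventh of Bb major seventh, so the chord is in third inversion.
A seventh chord in third inversion is figured 6/4/2, conventionally abbreviated 4/2.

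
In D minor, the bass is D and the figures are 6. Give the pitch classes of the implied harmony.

D, F, Bb

The written figures 6 are shorthand for 6/3: the 3 is implied.
A third above D in this key is F.
A sixth above D in this key is Bb.
Together with the bass D, this spells Bb major in first inversion.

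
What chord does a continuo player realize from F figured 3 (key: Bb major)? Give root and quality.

The figures 3 indicate a triad in root position.
In root position the bass is the root, so the root is F.
The chord tones are F, A, C, giving F major.

F major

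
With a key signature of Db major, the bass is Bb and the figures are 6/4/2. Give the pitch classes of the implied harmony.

Bb, C, Eb, Gb

A second above Bb in this key is C.
A fourth above Bb in this key is Eb.
A sixth above Bb in this key is Gb.
Together with the bass Bb, this spells C half-diminished seventh in third inversion.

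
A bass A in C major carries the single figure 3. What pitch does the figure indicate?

Counting 2 letter steps above A lands on C; in C major, that letter is C.

C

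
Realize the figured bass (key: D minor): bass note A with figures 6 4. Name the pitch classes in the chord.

A fourth above A in this key is D.
A sixth above A in this key is F.
Together with the bass A, this spells D minor in second inversion.

A, D, F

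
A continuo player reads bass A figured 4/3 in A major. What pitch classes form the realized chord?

A, C#, D, F#

The written figures 4/3 are shorthand for 6/4/3: the 6 is implied.
A third above A in this key is C#.
A fourth above A in this key is D.
A sixth above A in this key is F#.
Together with the bass A, this spells D major seventh in second inversion.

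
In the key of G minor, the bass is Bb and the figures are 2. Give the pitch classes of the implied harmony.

The written figures 2 are shorthand for 6/4/2: the 6/4 are implied.
A second above Bb in this key is C.
A fourth above Bb in this key is Eb.
A sixth above Bb in this key is G.
Together with the bass Bb, this spells C minor seventh in third inversion.

Bb, C, Eb, G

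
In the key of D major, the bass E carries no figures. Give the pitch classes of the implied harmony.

E, G, B

An unfigured bass implies 5/3.
A third above E in this key is G.
A fifth above E in this key is B.
Together with the bass E, this spells E minor in root position.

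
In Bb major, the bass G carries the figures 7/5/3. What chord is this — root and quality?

G minor seventh

The figures 7/5/3 indicate a seventh chord in root position.
In root position the bass is the root, so the root is G.
The chord tones are G, Bb, D, F, giving G minor seventh.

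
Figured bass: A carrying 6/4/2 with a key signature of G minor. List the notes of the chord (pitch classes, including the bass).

A, Bb, D, F

A second above A in this key is Bb.
A fourth above A in this key is D.
A sixth above A in this key is F.
Together with the bass A, this spells Bb major seventh in third inversion.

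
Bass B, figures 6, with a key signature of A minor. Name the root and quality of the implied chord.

G major

The figures 6 indicate a triad in first inversion.
In first inversion the root lies a sixth above the bass: a sixth above B in A minor is G.
The chord tones are B, D, G, giving G major.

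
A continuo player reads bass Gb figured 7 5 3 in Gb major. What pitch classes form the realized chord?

A third above Gb in this key is Bb.
A fifth above Gb in this key is Db.
A seventh above Gb in this key is F.
Together with the bass Gb, this spells Gb major seventh in root position.

Gb, Bb, Db, F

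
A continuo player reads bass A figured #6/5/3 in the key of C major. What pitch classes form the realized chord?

A, C, E, F#

A third above A in this key is C.
A fifth above A in this key is E.
A sixth above A in this key is F, raised to F# by the sharp.
Together with the bass A, this spells F# half-diminished seventh in first inversion.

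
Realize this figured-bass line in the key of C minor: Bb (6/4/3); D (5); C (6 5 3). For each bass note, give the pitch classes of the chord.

Bb (6/4/3): Bb, D, Eb, G.
D (5/3): D, F, Ab.
C (6/5/3): C, Eb, G, Ab.

Bb, D, Eb, G | D, F, Ab | C, Eb, G, Ab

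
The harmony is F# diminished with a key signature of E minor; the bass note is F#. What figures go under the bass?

no figures

F# is the root of F# diminished, so the chord is in root position.
A triad in root position is figured 5/3, conventionally abbreviated (no figures — root-position triad).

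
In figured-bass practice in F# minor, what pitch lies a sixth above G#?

Counting 5 letter steps above G# lands on E; in F# minor, that letter is E.

E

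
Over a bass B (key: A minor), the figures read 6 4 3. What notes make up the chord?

B, D, E, G

A third above B in this key is D.
A fourth above B in this key is E.
A sixth above B in this key is G.
Together with the bass B, this spells E minor seventh in second inversion.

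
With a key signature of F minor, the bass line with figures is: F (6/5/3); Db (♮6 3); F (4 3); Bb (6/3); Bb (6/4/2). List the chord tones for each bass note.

F (6/5/3): F, Ab, C, Db.
Db (♮6/3): Db, F, B.
F (6/4/3): F, Ab, Bb, Db.
Bb (6/3): Bb, Db, G.
Bb (6/4/2): Bb, C, Eb, G.

F, Ab, C, Db | Db, F, B | F, Ab, Bb, Db | Bb, Db, G | Bb, C, Eb, G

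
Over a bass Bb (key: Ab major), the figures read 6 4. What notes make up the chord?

A fourth above Bb in this key is Eb.
A sixth above Bb in this key is G.
Together with the bass Bb, this spells Eb major in second inversion.

Bb, Eb, G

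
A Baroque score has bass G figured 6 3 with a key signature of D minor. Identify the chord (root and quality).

E diminished

The figures 6 3 indicate a triad in first inversion.
In first inversion the root lies a sixth above the bass: a sixth above G in D minor is E.
The chord tones are G, Bb, E, giving E diminished.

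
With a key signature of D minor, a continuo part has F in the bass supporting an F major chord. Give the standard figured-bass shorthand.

F is the root of F major, so the chord is in root position.
A triad in root position is figured 5/3, conventionally abbreviated (no figures — root-position triad).

no figures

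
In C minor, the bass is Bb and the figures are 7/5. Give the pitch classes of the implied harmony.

The written figures 7/5 are shorthand for 7/5/3: the 3 is implied.
A third above Bb in this key is D.
A fifth above Bb in this key is F.
A seventh above Bb in this key is Ab.
Together with the bass Bb, this spells Bb dominant seventh in root position.

Bb, D, F, Ab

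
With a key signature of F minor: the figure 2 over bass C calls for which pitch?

Counting 1 letter step above C lands on D; in F minor, that letter is Db.

Db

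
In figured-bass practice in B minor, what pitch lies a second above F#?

G

Counting 1 letter step above F# lands on G; in B minor, that letter is G.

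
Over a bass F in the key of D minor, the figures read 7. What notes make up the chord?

F, A, C, E

The written figures 7 are shorthand for 7/5/3: the 5/3 are implied.
A third above F in this key is A.
A fifth above F in this key is C.
A seventh above F in this key is E.
Together with the bass F, this spells F major seventh in root position.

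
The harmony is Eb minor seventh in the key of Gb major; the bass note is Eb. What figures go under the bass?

Eb is the root of Eb minor seventh, so the chord is in root position.
A seventh chord in root position is figured 7/5/3, conventionally abbreviated 7.

7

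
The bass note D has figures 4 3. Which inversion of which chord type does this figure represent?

seventh chord, second inversion

4 3 is shorthand for 6/4/3.
Intervals of 6/4/3 above the bass form a seventh chord; the bass is the fifth, so this is second inversion.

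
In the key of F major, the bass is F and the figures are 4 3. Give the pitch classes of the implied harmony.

F, A, Bb, D

The written figures 4 3 are shorthand for 6/4/3: the 6 is implied.
A third above F in this key is A.
A fourth above F in this key is Bb.
A sixth above F in this key is D.
Together with the bass F, this spells Bb major seventh in second inversion.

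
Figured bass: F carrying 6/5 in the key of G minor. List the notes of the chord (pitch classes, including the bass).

The written figures 6/5 are shorthand for 6/5/3: the 3 is implied.
A third above F in this key is A.
A fifth above F in this key is C.
A sixth above F in this key is D.
Together with the bass F, this spells D minor seventh in first inversion.

F, A, C, D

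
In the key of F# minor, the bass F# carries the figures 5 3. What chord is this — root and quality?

F# minor

The figures 5 3 indicate a triad in root position.
In root position the bass is the root, so the root is F#.
The chord tones are F#, A, C#, giving F# minor.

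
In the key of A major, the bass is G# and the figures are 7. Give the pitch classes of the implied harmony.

The written figures 7 are shorthand for 7/5/3: the 5/3 are implied.
A third above G# in this key is B.
A fifth above G# in this key is D.
A seventh above G# in this key is F#.
Together with the bass G#, this spells G# half-diminished seventh in root position.

G#, B, D, F#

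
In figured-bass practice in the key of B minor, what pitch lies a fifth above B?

Counting 4 letter steps above B lands on F; in B minor, that letter is F#.

F#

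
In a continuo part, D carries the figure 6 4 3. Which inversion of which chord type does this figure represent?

Intervals of 6/4/3 above the bass form a seventh chord; the bass is the fifth, so this is second inversion.

seventh chord, second inversion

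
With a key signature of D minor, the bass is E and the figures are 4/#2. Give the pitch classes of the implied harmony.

E, F#, A, C

The written figures 4/#2 are shorthand for 6/4/2: the 6 is implied.
A second above E in this key is F, raised to F# by the sharp.
A fourth above E in this key is A.
A sixth above E in this key is C.
Together with the bass E, this spells F# half-diminished seventh in third inversion.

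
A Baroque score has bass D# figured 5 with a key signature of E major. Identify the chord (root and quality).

The figures 5 indicate a triad in root position.
In root position the bass is the root, so the root is D#.
The chord tones are D#, F#, A, giving D# diminished.

D# diminished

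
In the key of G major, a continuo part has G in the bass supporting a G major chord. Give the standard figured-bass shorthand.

no figures

G is the root of G major, so the chord is in root position.
A triad in root position is figured 5/3, conventionally abbreviated (no figures — root-position triad).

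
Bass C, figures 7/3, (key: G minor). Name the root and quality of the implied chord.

The figures 7/3 indicate a seventh chord in root position.
In root position the bass is the root, so the root is C.
The chord tones are C, Eb, G, Bb, giving C minor seventh.

C minor seventh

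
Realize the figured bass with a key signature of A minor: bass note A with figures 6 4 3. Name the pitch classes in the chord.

A, C, D, F

A third above A in this key is C.
A fourth above A in this key is D.
A sixth above A in this key is F.
Together with the bass A, this spells D minor seventh in second inversion.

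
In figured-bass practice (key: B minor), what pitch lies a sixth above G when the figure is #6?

E#

Counting 5 letter steps above G lands on E; in B minor, that letter is E.
The #6 figure raises it a semitone, giving E#.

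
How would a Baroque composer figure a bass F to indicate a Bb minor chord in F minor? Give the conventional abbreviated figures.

F is the fifth of Bb minor, so the chord is in second inversion.
A triad in second inversion is figured 6/4, conventionally abbreviated 6/4.

6/4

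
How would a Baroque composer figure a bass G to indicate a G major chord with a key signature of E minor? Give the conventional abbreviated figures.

G is the root of G major, so the chord is in root position.
A triad in root position is figured 5/3, conventionally abbreviated (no figures — root-position triad).

no figures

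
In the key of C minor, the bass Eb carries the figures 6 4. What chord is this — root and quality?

Ab major

The figures 6 4 indicate a triad in second inversion.
In second inversion the root lies a fourth above the bass: a fourth above Eb in C minor is Ab.
The chord tones are Eb, Ab, C, giving Ab major.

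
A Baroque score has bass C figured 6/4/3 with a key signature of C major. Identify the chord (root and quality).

F major seventh

The figures 6/4/3 indicate a seventh chord in second inversion.
In second inversion the root lies a fourth above the bass: a fourth above C in C major is F.
The chord tones are C, E, F, A, giving F major seventh.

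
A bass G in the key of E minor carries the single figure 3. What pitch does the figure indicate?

Counting 2 letter steps above G lands on B; in E minor, that letter is B.

B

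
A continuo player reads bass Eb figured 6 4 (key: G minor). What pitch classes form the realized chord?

Eb, A, C

A fourth above Eb in this key is A.
A sixth above Eb in this key is C.
Together with the bass Eb, this spells A diminished in second inversion.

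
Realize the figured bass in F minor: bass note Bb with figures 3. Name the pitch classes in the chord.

Bb, Db, F

The written figures 3 are shorthand for 5/3: the 5 is implied.
A third above Bb in this key is Db.
A fifth above Bb in this key is F.
Together with the bass Bb, this spells Bb minor in root position.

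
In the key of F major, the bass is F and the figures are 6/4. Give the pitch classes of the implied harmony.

A fourth above F in this key is Bb.
A sixth above F in this key is D.
Together with the bass F, this spells Bb major in second inversion.

F, Bb, D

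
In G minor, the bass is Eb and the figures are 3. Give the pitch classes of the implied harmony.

Eb, G, Bb

The written figures 3 are shorthand for 5/3: the 5 is implied.
A third above Eb in this key is G.
A fifth above Eb in this key is Bb.
Together with the bass Eb, this spells Eb major in root position.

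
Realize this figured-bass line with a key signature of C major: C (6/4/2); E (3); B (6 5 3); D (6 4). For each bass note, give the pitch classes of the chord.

C, D, F, A | E, G, B | B, D, F, G | D, G, B

C (6/4/2): C, D, F, A.
E (5/3): E, G, B.
B (6/5/3): B, D, F, G.
D (6/4): D, G, B.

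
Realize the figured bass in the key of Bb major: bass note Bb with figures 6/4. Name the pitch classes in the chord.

Bb, Eb, G

A fourth above Bb in this key is Eb.
A sixth above Bb in this key is G.
Together with the bass Bb, this spells Eb major in second inversion.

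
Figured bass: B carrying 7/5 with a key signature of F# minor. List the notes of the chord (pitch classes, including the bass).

B, D, F#, A

The written figures 7/5 are shorthand for 7/5/3: the 3 is implied.
A third above B in this key is D.
A fifth above B in this key is F#.
A seventh above B in this key is A.
Together with the bass B, this spells B minor seventh in root position.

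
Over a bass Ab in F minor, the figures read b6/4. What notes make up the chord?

A fourth above Ab in this key is Db.
A sixth above Ab in this key is F, lowered to Fb by the flat.
Together with the bass Ab, this spells Db minor in second inversion.

Ab, Db, Fb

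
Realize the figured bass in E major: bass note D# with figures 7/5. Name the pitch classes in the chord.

D#, F#, A, C#

The written figures 7/5 are shorthand for 7/5/3: the 3 is implied.
A third above D# in this key is F#.
A fifth above D# in this key is A.
A seventh above D# in this key is C#.
Together with the bass D#, this spells D# half-diminished seventh in root position.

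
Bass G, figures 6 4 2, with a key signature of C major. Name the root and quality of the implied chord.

The figures 6 4 2 indicate a seventh chord in third inversion.
In third inversion the root lies a second above the bass: a second above G in C major is A.
The chord tones are G, A, C, E, giving A minor seventh.

A minor seventh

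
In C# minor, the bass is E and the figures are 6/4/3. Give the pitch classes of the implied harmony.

E, G#, A, C#

A third above E in this key is G#.
A fourth above E in this key is A.
A sixth above E in this key is C#.
Together with the bass E, this spells A major seventh in second inversion.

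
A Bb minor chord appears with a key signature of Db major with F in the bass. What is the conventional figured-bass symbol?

6/4

F is the fifth of Bb minor, so the chord is in second inversion.
A triad in second inversion is figured 6/4, conventionally abbreviated 6/4.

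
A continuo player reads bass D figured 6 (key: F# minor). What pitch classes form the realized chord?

The written figures 6 are shorthand for 6/3: the 3 is implied.
A third above D in this key is F#.
A sixth above D in this key is B.
Together with the bass D, this spells B minor in first inversion.

D, F#, B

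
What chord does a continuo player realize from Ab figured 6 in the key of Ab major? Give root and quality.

The figures 6 indicate a triad in first inversion.
In first inversion the root lies a sixth above the bass: a sixth above Ab in Ab major is F.
The chord tones are Ab, C, F, giving F minor.

F minor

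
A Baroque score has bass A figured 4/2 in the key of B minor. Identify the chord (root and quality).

B minor seventh

The figures 4/2 indicate a seventh chord in third inversion.
In third inversion the root lies a second above the bass: a second above A in B minor is B.
The chord tones are A, B, D, F#, giving B minor seventh.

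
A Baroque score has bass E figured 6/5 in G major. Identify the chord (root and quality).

The figures 6/5 indicate a seventh chord in first inversion.
In first inversion the root lies a sixth above the bass: a sixth above E in G major is C.
The chord tones are E, G, B, C, giving C major seventh.

C major seventh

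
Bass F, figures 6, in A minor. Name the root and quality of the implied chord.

D minor

The figures 6 indicate a triad in first inversion.
In first inversion the root lies a sixth above the bass: a sixth above F in A minor is D.
The chord tones are F, A, D, giving D minor.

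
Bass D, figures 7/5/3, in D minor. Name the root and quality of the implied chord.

The figures 7/5/3 indicate a seventh chord in root position.
In root position the bass is the root, so the root is D.
The chord tones are D, F, A, C, giving D minor seventh.

D minor seventh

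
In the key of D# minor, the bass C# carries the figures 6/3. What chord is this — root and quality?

A# minor

The figures 6/3 indicate a triad in first inversion.
In first inversion the root lies a sixth above the bass: a sixth above C# in D# minor is A#.
The chord tones are C#, E#, A#, giving A# minor.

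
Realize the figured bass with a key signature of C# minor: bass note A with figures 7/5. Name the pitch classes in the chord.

A, C#, E, G#

The written figures 7/5 are shorthand for 7/5/3: the 3 is implied.
A third above A in this key is C#.
A fifth above A in this key is E.
A seventh above A in this key is G#.
Together with the bass A, this spells A major seventh in root position.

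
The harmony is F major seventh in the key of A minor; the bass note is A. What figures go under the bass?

6/5

A is the third of F major seventh, so the chord is in first inversion.
A seventh chord in first inversion is figured 6/5/3, conventionally abbreviated 6/5.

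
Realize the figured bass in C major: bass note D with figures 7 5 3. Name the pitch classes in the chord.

A third above D in this key is F.
A fifth above D in this key is A.
A seventh above D in this key is C.
Together with the bass D, this spells D minor seventh in root position.

D, F, A, C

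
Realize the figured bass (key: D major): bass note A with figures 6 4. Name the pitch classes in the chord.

A, D, F#

A fourth above A in this key is D.
A sixth above A in this key is F#.
Together with the bass A, this spells D major in second inversion.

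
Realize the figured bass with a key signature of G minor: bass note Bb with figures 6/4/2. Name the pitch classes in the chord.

A second above Bb in this key is C.
A fourth above Bb in this key is Eb.
A sixth above Bb in this key is G.
Together with the bass Bb, this spells C minor seventh in third inversion.

Bb, C, Eb, G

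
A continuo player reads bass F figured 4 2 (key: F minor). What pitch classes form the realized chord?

The written figures 4 2 are shorthand for 6/4/2: the 6 is implied.
A second above F in this key is G.
A fourth above F in this key is Bb.
A sixth above F in this key is Db.
Together with the bass F, this spells G half-diminished seventh in third inversion.

F, G, Bb, Db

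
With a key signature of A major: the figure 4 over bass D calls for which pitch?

Counting 3 letter steps above D lands on G; in A major, that letter is G#.

G#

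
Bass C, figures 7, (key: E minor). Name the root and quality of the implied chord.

The figures 7 indicate a seventh chord in root position.
In root position the bass is the root, so the root is C.
The chord tones are C, E, G, B, giving C major seventh.

C major seventh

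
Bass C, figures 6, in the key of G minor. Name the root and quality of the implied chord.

A diminished

The figures 6 indicate a triad in first inversion.
In first inversion the root lies a sixth above the bass: a sixth above C in G minor is A.
The chord tones are C, Eb, A, giving A diminished.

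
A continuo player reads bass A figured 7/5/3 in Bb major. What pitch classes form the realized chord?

A third above A in this key is C.
A fifth above A in this key is Eb.
A seventh above A in this key is G.
Together with the bass A, this spells A half-diminished seventh in root position.

A, C, Eb, G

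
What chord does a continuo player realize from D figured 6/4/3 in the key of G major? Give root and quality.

G major seventh

The figures 6/4/3 indicate a seventh chord in second inversion.
In second inversion the root lies a fourth above the bass: a fourth above D in G major is G.
The chord tones are D, F#, G, B, giving G major seventh.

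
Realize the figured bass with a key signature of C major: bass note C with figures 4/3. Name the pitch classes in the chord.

The written figures 4/3 are shorthand for 6/4/3: the 6 is implied.
A third above C in this key is E.
A fourth above C in this key is F.
A sixth above C in this key is A.
Together with the bass C, this spells F major seventh in second inversion.

C, E, F, A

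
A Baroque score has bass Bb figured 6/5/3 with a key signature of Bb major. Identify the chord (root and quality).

G minor seventh

The figures 6/5/3 indicate a seventh chord in first inversion.
In first inversion the root lies a sixth above the bass: a sixth above Bb in Bb major is G.
The chord tones are Bb, D, F, G, giving G minor seventh.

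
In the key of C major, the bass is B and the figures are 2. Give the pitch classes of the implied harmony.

B, C, E, G

The written figures 2 are shorthand for 6/4/2: the 6/4 are implied.
A second above B in this key is C.
A fourth above B in this key is E.
A sixth above B in this key is G.
Together with the bass B, this spells C major seventh in third inversion.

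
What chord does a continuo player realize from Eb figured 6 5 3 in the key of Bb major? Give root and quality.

C minor seventh

The figures 6 5 3 indicate a seventh chord in first inversion.
In first inversion the root lies a sixth above the bass: a sixth above Eb in Bb major is C.
The chord tones are Eb, G, Bb, C, giving C minor seventh.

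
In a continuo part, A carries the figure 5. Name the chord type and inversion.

triad, root position

5 is shorthand for 5/3.
Intervals of 5/3 above the bass form a triad; the bass is the root, so this is root position.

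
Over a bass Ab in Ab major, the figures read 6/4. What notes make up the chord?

Ab, Db, F

A fourth above Ab in this key is Db.
A sixth above Ab in this key is F.
Together with the bass Ab, this spells Db major in second inversion.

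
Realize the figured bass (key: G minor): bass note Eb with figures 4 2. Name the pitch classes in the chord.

Eb, F, A, C

The written figures 4 2 are shorthand for 6/4/2: the 6 is implied.
A second above Eb in this key is F.
A fourth above Eb in this key is A.
A sixth above Eb in this key is C.
Together with the bass Eb, this spells F dominant seventh in third inversion.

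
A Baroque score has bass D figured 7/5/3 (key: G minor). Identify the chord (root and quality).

D minor seventh

The figures 7/5/3 indicate a seventh chord in root position.
In root position the bass is the root, so the root is D.
The chord tones are D, F, A, C, giving D minor seventh.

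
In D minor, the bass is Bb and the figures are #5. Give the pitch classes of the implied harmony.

The written figures #5 are shorthand for 5/3: the 3 is implied.
A third above Bb in this key is D.
A fifth above Bb in this key is F, raised to F# by the sharp.
Together with the bass Bb, this spells Bb augmented in root position.

Bb, D, F#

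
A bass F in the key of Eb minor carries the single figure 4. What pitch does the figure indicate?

Counting 3 letter steps above F lands on B; in Eb minor, that letter is Bb.

Bb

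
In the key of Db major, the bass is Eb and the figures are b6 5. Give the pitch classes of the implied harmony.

Eb, Gb, Bb, Cb

The written figures b6 5 are shorthand for 6/5/3: the 3 is implied.
A third above Eb in this key is Gb.
A fifth above Eb in this key is Bb.
A sixth above Eb in this key is C, lowered to Cb by the flat.
Together with the bass Eb, this spells Cb major seventh in first inversion.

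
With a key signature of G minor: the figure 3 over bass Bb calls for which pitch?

Counting 2 letter steps above Bb lands on D; in G minor, that letter is D.

D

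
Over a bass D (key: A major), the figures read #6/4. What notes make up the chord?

D, G#, B#

A fourth above D in this key is G#.
A sixth above D in this key is B, raised to B# by the sharp.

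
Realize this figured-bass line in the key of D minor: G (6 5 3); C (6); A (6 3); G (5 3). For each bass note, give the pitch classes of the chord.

G (6/5/3): G, Bb, D, E.
C (6/3): C, E, A.
A (6/3): A, C, F.
G (5/3): G, Bb, D.

G, Bb, D, E | C, E, A | A, C, F | G, Bb, D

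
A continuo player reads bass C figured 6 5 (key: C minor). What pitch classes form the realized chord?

The written figures 6 5 are shorthand for 6/5/3: the 3 is implied.
A third above C in this key is Eb.
A fifth above C in this key is G.
A sixth above C in this key is Ab.
Together with the bass C, this spells Ab major seventh in first inversion.

C, Eb, G, Ab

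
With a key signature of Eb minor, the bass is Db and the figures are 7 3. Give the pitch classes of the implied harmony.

Db, F, Ab, Cb

The written figures 7 3 are shorthand for 7/5/3: the 5 is implied.
A third above Db in this key is F.
A fifth above Db in this key is Ab.
A seventh above Db in this key is Cb.
Together with the bass Db, this spells Db dominant seventh in root position.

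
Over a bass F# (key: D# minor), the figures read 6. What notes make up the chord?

The written figures 6 are shorthand for 6/3: the 3 is implied.
A third above F# in this key is A#.
A sixth above F# in this key is D#.
Together with the bass F#, this spells D# minor in first inversion.

F#, A#, D#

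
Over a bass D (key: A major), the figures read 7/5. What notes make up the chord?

The written figures 7/5 are shorthand for 7/5/3: the 3 is implied.
A third above D in this key is F#.
A fifth above D in this key is A.
A seventh above D in this key is C#.
Together with the bass D, this spells D major seventh in root position.

D, F#, A, C#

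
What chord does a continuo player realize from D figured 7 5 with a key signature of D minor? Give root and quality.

D minor seventh

The figures 7 5 indicate a seventh chord in root position.
In root position the bass is the root, so the root is D.
The chord tones are D, F, A, C, giving D minor seventh.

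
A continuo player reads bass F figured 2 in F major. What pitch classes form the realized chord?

F, G, Bb, D

The written figures 2 are shorthand for 6/4/2: the 6/4 are implied.
A second above F in this key is G.
A fourth above F in this key is Bb.
A sixth above F in this key is D.
Together with the bass F, this spells G minor seventh in third inversion.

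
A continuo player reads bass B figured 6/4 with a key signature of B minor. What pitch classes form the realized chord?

A fourth above B in this key is E.
A sixth above B in this key is G.
Together with the bass B, this spells E minor in second inversion.

B, E, G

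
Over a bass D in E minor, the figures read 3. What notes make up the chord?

D, F#, A

The written figures 3 are shorthand for 5/3: the 5 is implied.
A third above D in this key is F#.
A fifth above D in this key is A.
Together with the bass D, this spells D major in root position.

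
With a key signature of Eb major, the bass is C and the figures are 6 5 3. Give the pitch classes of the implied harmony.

A third above C in this key is Eb.
A fifth above C in this key is G.
A sixth above C in this key is Ab.
Together with the bass C, this spells Ab major seventh in first inversion.

C, Eb, G, Ab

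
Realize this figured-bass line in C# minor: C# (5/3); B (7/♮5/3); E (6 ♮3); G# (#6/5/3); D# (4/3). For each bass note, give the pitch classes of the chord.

C#, E, G# | B, D#, F, A | E, G, C# | G#, B, D#, E# | D#, F#, G#, B

C# (5/3): C#, E, G#.
B (7/♮5/3): B, D#, F, A.
E (6/♮3): E, G, C#.
G# (#6/5/3): G#, B, D#, E#.
D# (6/4/3): D#, F#, G#, B.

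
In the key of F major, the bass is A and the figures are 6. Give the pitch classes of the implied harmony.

A, C, F

The written figures 6 are shorthand for 6/3: the 3 is implied.
A third above A in this key is C.
A sixth above A in this key is F.
Together with the bass A, this spells F major in first inversion.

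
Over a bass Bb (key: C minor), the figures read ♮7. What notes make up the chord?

Bb, D, F, A

The written figures ♮7 are shorthand for 7/5/3: the 5/3 are implied.
A third above Bb in this key is D.
A fifth above Bb in this key is F.
A seventh above Bb in this key is Ab, made natural (A) by the ♮ figure.
Together with the bass Bb, this spells Bb major seventh in root position.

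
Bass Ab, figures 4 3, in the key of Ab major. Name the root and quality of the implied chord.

The figures 4 3 indicate a seventh chord in second inversion.
In second inversion the root lies a fourth above the bass: a fourth above Ab in Ab major is Db.
The chord tones are Ab, C, Db, F, giving Db major seventh.

Db major seventh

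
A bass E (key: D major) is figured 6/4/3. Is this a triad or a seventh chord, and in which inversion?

seventh chord, second inversion

Intervals of 6/4/3 above the bass form a seventh chord; the bass is the fifth, so this is second inversion.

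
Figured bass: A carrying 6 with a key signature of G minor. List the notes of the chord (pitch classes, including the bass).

The written figures 6 are shorthand for 6/3: the 3 is implied.
A third above A in this key is C.
A sixth above A in this key is F.
Together with the bass A, this spells F major in first inversion.

A, C, F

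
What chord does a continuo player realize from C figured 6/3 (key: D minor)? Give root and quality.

A minor

The figures 6/3 indicate a triad in first inversion.
In first inversion the root lies a sixth above the bass: a sixth above C in D minor is A.
The chord tones are C, E, A, giving A minor.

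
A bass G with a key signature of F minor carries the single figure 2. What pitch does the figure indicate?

Counting 1 letter step above G lands on A; in F minor, that letter is Ab.

Ab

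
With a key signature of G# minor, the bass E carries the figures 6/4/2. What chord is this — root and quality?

The figures 6/4/2 indicate a seventh chord in third inversion.
In third inversion the root lies a second above the bass: a second above E in G# minor is F#.
The chord tones are E, F#, A#, C#, giving F# dominant seventh.

F# dominant seventh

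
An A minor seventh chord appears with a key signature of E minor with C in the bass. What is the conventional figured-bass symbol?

C is the third of A minor seventh, so the chord is in first inversion.
A seventh chord in first inversion is figured 6/5/3, conventionally abbreviated 6/5.

6/5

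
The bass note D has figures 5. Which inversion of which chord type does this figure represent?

triad, root position

5 is shorthand for 5/3.
Intervals of 5/3 above the bass form a triad; the bass is the root, so this is root position.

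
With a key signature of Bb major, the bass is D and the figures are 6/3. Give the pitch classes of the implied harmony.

D, F, Bb

A third above D in this key is F.
A sixth above D in this key is Bb.
Together with the bass D, this spells Bb major in first inversion.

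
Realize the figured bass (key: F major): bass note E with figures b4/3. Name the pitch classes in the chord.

The written figures b4/3 are shorthand for 6/4/3: the 6 is implied.
A third above E in this key is G.
A fourth above E in this key is A, lowered to Ab by the flat.
A sixth above E in this key is C.
Together with the bass E, this spells Ab augmented major seventh in second inversion.

E, G, Ab, C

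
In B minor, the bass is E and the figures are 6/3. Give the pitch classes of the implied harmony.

A third above E in this key is G.
A sixth above E in this key is C#.
Together with the bass E, this spells C# diminished in first inversion.

E, G, C#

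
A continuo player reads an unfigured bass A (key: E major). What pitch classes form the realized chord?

A, C#, E

An unfigured bass implies 5/3.
A third above A in this key is C#.
A fifth above A in this key is E.
Together with the bass A, this spells A major in root position.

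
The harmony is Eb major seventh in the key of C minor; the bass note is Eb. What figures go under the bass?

7

Eb is the root of Eb major seventh, so the chord is in root position.
A seventh chord in root position is figured 7/5/3, conventionally abbreviated 7.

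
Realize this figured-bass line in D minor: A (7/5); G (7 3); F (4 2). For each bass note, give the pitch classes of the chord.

A, C, E, G | G, Bb, D, F | F, G, Bb, D

A (7/5/3): A, C, E, G.
G (7/5/3): G, Bb, D, F.
F (6/4/2): F, G, Bb, D.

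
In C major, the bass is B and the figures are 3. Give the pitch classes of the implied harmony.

The written figures 3 are shorthand for 5/3: the 5 is implied.
A third above B in this key is D.
A fifth above B in this key is F.
Together with the bass B, this spells B diminished in root position.

B, D, F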